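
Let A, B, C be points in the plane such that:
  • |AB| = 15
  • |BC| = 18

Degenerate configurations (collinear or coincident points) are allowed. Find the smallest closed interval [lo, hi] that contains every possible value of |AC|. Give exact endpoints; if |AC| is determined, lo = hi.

|AB| ∈ {15}
|BC| ∈ {18}
|AC| ∈ [3, 33]

|AC| ∈ [3, 33]  (≈ [3.0000, 33.0000])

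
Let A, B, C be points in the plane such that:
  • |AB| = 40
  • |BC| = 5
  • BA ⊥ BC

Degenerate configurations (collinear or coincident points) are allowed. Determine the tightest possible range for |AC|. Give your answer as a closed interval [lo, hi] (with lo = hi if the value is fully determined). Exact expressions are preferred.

|AB| ∈ {40}
|BC| ∈ {5}
|AC| ∈ {5·√(65)}

|AC| = 5·√(65)  (≈ 40.3113)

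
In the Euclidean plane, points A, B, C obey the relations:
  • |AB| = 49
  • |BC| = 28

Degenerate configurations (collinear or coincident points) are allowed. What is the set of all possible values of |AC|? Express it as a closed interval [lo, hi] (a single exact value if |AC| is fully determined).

|AC| ∈ [21, 77]  (≈ [21.0000, 77.0000])

|AB| ∈ {49}
|BC| ∈ {28}
|AC| ∈ [21, 77]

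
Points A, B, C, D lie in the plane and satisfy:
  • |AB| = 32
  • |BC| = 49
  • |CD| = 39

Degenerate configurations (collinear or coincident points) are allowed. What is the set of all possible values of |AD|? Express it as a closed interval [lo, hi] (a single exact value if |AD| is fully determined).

|AB| ∈ {32}
|BC| ∈ {49}
|CD| ∈ {39}
|AC| ∈ [17, 81]
|BD| ∈ [10, 88]
|AD| ∈ [0, 120]

|AD| ∈ [0, 120]  (≈ [0.0000, 120.0000])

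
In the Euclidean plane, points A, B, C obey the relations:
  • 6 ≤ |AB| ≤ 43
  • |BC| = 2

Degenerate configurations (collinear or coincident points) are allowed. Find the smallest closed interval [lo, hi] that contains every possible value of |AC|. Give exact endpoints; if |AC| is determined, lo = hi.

|AB| ∈ [6, 43]
|BC| ∈ {2}
|AC| ∈ [4, 45]

|AC| ∈ [4, 45]  (≈ [4.0000, 45.0000])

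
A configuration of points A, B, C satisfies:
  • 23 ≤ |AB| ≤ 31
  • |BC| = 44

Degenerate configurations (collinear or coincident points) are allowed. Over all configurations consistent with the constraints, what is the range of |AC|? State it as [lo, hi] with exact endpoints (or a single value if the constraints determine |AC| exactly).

|AB| ∈ [23, 31]
|BC| ∈ {44}
|AC| ∈ [13, 75]

|AC| ∈ [13, 75]  (≈ [13.0000, 75.0000])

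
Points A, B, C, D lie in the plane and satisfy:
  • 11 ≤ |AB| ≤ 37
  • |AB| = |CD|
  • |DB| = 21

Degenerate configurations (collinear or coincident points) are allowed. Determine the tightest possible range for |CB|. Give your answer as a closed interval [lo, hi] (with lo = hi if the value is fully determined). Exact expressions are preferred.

|AB| ∈ [11, 37]
|BD| ∈ {21}
|CD| ∈ [11, 37]
|AD| ∈ [0, 58]
|BC| ∈ [0, 58]
|AC| ∈ [0, 95]

|CB| ∈ [0, 58]  (≈ [0.0000, 58.0000])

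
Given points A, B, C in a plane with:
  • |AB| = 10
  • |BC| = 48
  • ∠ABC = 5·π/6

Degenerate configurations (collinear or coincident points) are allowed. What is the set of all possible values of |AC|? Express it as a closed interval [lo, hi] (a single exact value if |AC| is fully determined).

|AC| = 2·√(120·√(3) + 601)  (≈ 56.8804)

|AB| ∈ {10}
|BC| ∈ {48}
|AC| ∈ {2·√(120·√(3) + 601)}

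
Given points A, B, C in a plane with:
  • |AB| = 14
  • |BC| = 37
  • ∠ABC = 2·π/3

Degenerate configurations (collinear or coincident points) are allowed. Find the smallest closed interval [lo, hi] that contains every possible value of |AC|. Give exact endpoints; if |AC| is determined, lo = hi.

|AB| ∈ {14}
|BC| ∈ {37}
|AC| ∈ {√(2083)}

|AC| = √(2083)  (≈ 45.6399)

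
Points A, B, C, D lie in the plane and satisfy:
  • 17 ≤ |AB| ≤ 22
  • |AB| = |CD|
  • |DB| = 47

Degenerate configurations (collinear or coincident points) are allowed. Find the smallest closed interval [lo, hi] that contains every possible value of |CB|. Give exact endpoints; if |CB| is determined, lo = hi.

|CB| ∈ [25, 69]  (≈ [25.0000, 69.0000])

|AB| ∈ [17, 22]
|BD| ∈ {47}
|CD| ∈ [17, 22]
|AD| ∈ [25, 69]
|BC| ∈ [25, 69]
|AC| ∈ [3, 91]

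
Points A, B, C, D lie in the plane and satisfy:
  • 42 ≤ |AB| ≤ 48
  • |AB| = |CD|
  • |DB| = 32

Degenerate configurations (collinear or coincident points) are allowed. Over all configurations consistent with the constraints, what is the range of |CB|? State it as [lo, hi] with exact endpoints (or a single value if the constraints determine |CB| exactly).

|CB| ∈ [10, 80]  (≈ [10.0000, 80.0000])

|AB| ∈ [42, 48]
|BD| ∈ {32}
|CD| ∈ [42, 48]
|AD| ∈ [10, 80]
|BC| ∈ [10, 80]
|AC| ∈ [0, 128]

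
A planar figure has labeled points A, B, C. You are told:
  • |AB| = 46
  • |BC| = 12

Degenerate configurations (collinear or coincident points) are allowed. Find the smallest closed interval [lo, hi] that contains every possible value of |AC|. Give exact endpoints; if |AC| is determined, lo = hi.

|AB| ∈ {46}
|BC| ∈ {12}
|AC| ∈ [34, 58]

|AC| ∈ [34, 58]  (≈ [34.0000, 58.0000])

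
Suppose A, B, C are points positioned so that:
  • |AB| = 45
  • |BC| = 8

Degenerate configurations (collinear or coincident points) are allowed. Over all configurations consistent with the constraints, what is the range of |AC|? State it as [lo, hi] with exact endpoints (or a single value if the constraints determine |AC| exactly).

|AB| ∈ {45}
|BC| ∈ {8}
|AC| ∈ [37, 53]

|AC| ∈ [37, 53]  (≈ [37.0000, 53.0000])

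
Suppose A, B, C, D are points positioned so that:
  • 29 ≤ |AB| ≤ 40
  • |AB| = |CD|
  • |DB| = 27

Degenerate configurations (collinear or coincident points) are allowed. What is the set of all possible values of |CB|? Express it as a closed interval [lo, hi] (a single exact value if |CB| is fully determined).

|CB| ∈ [2, 67]  (≈ [2.0000, 67.0000])

|AB| ∈ [29, 40]
|BD| ∈ {27}
|CD| ∈ [29, 40]
|AD| ∈ [2, 67]
|BC| ∈ [2, 67]
|AC| ∈ [0, 107]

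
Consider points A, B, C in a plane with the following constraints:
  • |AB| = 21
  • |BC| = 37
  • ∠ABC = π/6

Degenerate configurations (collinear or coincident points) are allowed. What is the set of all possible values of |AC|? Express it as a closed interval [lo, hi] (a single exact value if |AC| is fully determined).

|AC| = √(1810 - 777·√(3))  (≈ 21.5452)

|AB| ∈ {21}
|BC| ∈ {37}
|AC| ∈ {√(1810 - 777·√(3))}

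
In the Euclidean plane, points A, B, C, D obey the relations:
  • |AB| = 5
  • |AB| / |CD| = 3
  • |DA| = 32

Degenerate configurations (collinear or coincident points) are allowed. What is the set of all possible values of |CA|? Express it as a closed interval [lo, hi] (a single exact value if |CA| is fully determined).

|AB| ∈ {5}
|AD| ∈ {32}
|CD| ∈ {5/3}
|BD| ∈ [27, 37]
|AC| ∈ [91/3, 101/3]
|BC| ∈ [76/3, 116/3]

|CA| ∈ [91/3, 101/3]  (≈ [30.3333, 33.6667])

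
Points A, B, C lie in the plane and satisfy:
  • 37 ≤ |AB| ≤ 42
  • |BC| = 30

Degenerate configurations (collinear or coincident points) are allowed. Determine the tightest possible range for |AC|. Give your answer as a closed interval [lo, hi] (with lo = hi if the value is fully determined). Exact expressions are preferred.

|AB| ∈ [37, 42]
|BC| ∈ {30}
|AC| ∈ [7, 72]

|AC| ∈ [7, 72]  (≈ [7.0000, 72.0000])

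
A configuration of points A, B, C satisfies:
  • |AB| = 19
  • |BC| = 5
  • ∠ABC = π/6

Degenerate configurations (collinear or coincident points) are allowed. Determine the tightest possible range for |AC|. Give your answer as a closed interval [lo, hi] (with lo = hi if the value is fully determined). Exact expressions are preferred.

|AB| ∈ {19}
|BC| ∈ {5}
|AC| ∈ {√(386 - 95·√(3))}

|AC| = √(386 - 95·√(3))  (≈ 14.8814)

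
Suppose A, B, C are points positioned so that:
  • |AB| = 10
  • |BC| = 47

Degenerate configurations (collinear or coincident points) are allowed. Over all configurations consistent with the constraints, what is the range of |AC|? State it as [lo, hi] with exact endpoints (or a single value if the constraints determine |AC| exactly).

|AB| ∈ {10}
|BC| ∈ {47}
|AC| ∈ [37, 57]

|AC| ∈ [37, 57]  (≈ [37.0000, 57.0000])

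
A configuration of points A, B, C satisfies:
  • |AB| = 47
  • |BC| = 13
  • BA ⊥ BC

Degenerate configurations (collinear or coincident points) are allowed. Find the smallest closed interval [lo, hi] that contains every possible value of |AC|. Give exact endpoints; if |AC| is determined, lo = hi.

|AB| ∈ {47}
|BC| ∈ {13}
|AC| ∈ {√(2378)}

|AC| = √(2378)  (≈ 48.7647)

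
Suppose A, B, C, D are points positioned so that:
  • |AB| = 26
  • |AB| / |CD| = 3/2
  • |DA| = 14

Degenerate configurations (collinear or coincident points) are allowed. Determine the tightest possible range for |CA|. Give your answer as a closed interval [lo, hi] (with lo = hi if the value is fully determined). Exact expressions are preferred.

|AB| ∈ {26}
|AD| ∈ {14}
|CD| ∈ {52/3}
|BD| ∈ [12, 40]
|AC| ∈ [10/3, 94/3]
|BC| ∈ [0, 172/3]

|CA| ∈ [10/3, 94/3]  (≈ [3.3333, 31.3333])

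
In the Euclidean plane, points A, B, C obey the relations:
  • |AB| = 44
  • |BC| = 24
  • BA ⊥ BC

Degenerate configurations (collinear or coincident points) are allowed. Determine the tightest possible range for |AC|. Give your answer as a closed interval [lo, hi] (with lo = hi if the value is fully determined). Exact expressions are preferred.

|AB| ∈ {44}
|BC| ∈ {24}
|AC| ∈ {4·√(157)}

|AC| = 4·√(157)  (≈ 50.1199)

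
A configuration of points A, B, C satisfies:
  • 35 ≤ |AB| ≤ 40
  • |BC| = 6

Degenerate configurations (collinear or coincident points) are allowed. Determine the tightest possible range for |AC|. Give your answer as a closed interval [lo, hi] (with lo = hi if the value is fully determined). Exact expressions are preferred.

|AB| ∈ [35, 40]
|BC| ∈ {6}
|AC| ∈ [29, 46]

|AC| ∈ [29, 46]  (≈ [29.0000, 46.0000])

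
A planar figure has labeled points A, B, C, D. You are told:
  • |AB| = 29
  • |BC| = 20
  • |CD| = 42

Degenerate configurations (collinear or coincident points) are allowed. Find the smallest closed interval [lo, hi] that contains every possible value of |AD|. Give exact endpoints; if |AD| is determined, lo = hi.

|AD| ∈ [0, 91]  (≈ [0.0000, 91.0000])

|AB| ∈ {29}
|BC| ∈ {20}
|CD| ∈ {42}
|AC| ∈ [9, 49]
|BD| ∈ [22, 62]
|AD| ∈ [0, 91]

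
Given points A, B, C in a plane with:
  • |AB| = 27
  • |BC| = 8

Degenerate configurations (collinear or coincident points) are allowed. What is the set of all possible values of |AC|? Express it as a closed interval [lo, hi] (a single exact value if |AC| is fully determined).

|AC| ∈ [19, 35]  (≈ [19.0000, 35.0000])

|AB| ∈ {27}
|BC| ∈ {8}
|AC| ∈ [19, 35]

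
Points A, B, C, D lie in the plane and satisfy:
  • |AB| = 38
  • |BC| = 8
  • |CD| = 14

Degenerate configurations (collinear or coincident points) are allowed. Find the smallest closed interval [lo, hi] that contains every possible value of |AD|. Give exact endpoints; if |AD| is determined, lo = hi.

|AD| ∈ [16, 60]  (≈ [16.0000, 60.0000])

|AB| ∈ {38}
|BC| ∈ {8}
|CD| ∈ {14}
|AC| ∈ [30, 46]
|BD| ∈ [6, 22]
|AD| ∈ [16, 60]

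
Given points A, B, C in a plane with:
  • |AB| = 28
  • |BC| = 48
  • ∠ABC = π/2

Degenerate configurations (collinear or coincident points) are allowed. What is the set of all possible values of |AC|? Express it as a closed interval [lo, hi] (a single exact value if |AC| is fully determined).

|AB| ∈ {28}
|BC| ∈ {48}
|AC| ∈ {4·√(193)}

|AC| = 4·√(193)  (≈ 55.5698)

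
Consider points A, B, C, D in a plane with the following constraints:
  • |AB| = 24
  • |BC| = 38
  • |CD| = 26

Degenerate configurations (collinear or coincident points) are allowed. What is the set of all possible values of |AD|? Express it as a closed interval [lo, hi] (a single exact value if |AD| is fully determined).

|AB| ∈ {24}
|BC| ∈ {38}
|CD| ∈ {26}
|AC| ∈ [14, 62]
|BD| ∈ [12, 64]
|AD| ∈ [0, 88]

|AD| ∈ [0, 88]  (≈ [0.0000, 88.0000])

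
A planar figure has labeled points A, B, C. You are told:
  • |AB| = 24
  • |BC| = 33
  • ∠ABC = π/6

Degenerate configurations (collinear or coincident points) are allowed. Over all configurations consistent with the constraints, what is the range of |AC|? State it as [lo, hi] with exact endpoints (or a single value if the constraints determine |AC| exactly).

|AC| = 3·√(185 - 88·√(3))  (≈ 17.1235)

|AB| ∈ {24}
|BC| ∈ {33}
|AC| ∈ {3·√(185 - 88·√(3))}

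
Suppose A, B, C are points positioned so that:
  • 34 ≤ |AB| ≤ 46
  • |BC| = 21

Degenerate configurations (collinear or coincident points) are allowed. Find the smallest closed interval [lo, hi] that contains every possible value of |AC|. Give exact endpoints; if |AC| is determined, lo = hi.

|AB| ∈ [34, 46]
|BC| ∈ {21}
|AC| ∈ [13, 67]

|AC| ∈ [13, 67]  (≈ [13.0000, 67.0000])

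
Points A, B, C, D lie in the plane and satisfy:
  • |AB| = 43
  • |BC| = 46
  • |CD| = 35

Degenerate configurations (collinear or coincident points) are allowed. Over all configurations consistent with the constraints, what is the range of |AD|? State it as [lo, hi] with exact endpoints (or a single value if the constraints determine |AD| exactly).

|AD| ∈ [0, 124]  (≈ [0.0000, 124.0000])

|AB| ∈ {43}
|BC| ∈ {46}
|CD| ∈ {35}
|AC| ∈ [3, 89]
|BD| ∈ [11, 81]
|AD| ∈ [0, 124]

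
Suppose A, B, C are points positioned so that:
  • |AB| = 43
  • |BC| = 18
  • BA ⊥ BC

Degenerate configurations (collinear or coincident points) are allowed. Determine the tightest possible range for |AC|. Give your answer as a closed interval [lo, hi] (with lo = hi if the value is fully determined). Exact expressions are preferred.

|AC| = √(2173)  (≈ 46.6154)

|AB| ∈ {43}
|BC| ∈ {18}
|AC| ∈ {√(2173)}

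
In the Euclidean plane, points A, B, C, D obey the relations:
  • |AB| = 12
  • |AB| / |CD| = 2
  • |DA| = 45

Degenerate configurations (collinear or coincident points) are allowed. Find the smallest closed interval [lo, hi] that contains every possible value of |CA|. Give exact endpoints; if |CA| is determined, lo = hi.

|CA| ∈ [39, 51]  (≈ [39.0000, 51.0000])

|AB| ∈ {12}
|AD| ∈ {45}
|CD| ∈ {6}
|BD| ∈ [33, 57]
|AC| ∈ [39, 51]
|BC| ∈ [27, 63]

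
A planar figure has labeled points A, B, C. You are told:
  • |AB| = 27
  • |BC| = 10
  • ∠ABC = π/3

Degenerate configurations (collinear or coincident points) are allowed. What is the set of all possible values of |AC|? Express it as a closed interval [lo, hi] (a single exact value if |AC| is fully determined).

|AC| = √(559)  (≈ 23.6432)

|AB| ∈ {27}
|BC| ∈ {10}
|AC| ∈ {√(559)}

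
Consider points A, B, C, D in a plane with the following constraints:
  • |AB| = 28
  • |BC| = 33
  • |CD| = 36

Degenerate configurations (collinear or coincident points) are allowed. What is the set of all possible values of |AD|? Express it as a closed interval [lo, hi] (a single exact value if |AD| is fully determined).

|AD| ∈ [0, 97]  (≈ [0.0000, 97.0000])

|AB| ∈ {28}
|BC| ∈ {33}
|CD| ∈ {36}
|AC| ∈ [5, 61]
|BD| ∈ [3, 69]
|AD| ∈ [0, 97]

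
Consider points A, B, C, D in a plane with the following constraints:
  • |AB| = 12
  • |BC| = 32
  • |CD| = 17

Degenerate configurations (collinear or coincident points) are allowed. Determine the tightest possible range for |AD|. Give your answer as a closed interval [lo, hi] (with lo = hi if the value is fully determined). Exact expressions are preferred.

|AB| ∈ {12}
|BC| ∈ {32}
|CD| ∈ {17}
|AC| ∈ [20, 44]
|BD| ∈ [15, 49]
|AD| ∈ [3, 61]

|AD| ∈ [3, 61]  (≈ [3.0000, 61.0000])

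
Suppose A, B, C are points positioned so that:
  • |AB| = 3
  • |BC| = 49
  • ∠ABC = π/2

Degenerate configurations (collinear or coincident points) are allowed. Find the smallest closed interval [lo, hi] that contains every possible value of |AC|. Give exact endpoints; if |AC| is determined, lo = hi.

|AB| ∈ {3}
|BC| ∈ {49}
|AC| ∈ {√(2410)}

|AC| = √(2410)  (≈ 49.0918)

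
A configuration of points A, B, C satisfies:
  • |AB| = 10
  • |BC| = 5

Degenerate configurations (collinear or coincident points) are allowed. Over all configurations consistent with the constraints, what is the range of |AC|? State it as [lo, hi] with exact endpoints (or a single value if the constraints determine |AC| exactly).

|AB| ∈ {10}
|BC| ∈ {5}
|AC| ∈ [5, 15]

|AC| ∈ [5, 15]  (≈ [5.0000, 15.0000])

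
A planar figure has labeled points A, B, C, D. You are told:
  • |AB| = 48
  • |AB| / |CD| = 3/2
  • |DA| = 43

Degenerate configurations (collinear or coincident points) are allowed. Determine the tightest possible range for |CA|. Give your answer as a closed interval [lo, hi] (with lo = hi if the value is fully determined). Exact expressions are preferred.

|CA| ∈ [11, 75]  (≈ [11.0000, 75.0000])

|AB| ∈ {48}
|AD| ∈ {43}
|CD| ∈ {32}
|BD| ∈ [5, 91]
|AC| ∈ [11, 75]
|BC| ∈ [0, 123]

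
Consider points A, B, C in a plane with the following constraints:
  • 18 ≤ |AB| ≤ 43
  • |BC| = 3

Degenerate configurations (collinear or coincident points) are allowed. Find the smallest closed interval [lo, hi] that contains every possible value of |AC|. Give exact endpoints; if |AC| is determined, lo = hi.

|AC| ∈ [15, 46]  (≈ [15.0000, 46.0000])

|AB| ∈ [18, 43]
|BC| ∈ {3}
|AC| ∈ [15, 46]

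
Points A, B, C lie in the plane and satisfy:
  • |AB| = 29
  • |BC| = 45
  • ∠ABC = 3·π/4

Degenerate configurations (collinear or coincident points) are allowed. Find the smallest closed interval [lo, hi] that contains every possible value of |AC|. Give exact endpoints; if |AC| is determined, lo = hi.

|AC| = √(1305·√(2) + 2866)  (≈ 68.6407)

|AB| ∈ {29}
|BC| ∈ {45}
|AC| ∈ {√(1305·√(2) + 2866)}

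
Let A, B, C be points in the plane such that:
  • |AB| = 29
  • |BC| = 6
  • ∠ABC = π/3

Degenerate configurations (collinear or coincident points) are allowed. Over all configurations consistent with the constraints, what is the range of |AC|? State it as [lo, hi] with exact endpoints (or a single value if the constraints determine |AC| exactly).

|AB| ∈ {29}
|BC| ∈ {6}
|AC| ∈ {√(703)}

|AC| = √(703)  (≈ 26.5141)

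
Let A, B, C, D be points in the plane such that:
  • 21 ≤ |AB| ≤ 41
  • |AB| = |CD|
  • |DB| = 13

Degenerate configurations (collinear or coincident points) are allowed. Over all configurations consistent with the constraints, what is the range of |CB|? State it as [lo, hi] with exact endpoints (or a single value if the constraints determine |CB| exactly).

|AB| ∈ [21, 41]
|BD| ∈ {13}
|CD| ∈ [21, 41]
|AD| ∈ [8, 54]
|BC| ∈ [8, 54]
|AC| ∈ [0, 95]

|CB| ∈ [8, 54]  (≈ [8.0000, 54.0000])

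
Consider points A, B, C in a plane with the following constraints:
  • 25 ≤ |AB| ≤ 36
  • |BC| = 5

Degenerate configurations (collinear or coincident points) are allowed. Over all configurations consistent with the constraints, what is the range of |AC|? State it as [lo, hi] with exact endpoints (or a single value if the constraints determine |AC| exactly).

|AB| ∈ [25, 36]
|BC| ∈ {5}
|AC| ∈ [20, 41]

|AC| ∈ [20, 41]  (≈ [20.0000, 41.0000])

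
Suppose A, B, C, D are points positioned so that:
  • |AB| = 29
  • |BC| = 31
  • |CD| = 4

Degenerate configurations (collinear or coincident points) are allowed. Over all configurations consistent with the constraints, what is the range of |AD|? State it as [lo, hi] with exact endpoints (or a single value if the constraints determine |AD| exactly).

|AB| ∈ {29}
|BC| ∈ {31}
|CD| ∈ {4}
|AC| ∈ [2, 60]
|BD| ∈ [27, 35]
|AD| ∈ [0, 64]

|AD| ∈ [0, 64]  (≈ [0.0000, 64.0000])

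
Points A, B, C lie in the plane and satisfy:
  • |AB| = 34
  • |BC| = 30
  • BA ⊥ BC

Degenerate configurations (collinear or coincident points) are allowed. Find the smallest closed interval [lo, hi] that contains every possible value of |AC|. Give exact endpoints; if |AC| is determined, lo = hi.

|AC| = 2·√(514)  (≈ 45.3431)

|AB| ∈ {34}
|BC| ∈ {30}
|AC| ∈ {2·√(514)}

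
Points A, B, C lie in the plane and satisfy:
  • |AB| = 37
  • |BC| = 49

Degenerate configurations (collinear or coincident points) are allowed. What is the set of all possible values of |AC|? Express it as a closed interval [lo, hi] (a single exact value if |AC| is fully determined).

|AC| ∈ [12, 86]  (≈ [12.0000, 86.0000])

|AB| ∈ {37}
|BC| ∈ {49}
|AC| ∈ [12, 86]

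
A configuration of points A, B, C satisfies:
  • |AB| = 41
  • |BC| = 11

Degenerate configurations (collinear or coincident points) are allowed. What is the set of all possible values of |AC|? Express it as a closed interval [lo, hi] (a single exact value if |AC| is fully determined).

|AB| ∈ {41}
|BC| ∈ {11}
|AC| ∈ [30, 52]

|AC| ∈ [30, 52]  (≈ [30.0000, 52.0000])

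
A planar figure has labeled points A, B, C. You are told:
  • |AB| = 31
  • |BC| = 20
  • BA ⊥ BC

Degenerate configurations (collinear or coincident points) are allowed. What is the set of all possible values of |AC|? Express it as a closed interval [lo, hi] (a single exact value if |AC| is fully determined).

|AC| = √(1361)  (≈ 36.8917)

|AB| ∈ {31}
|BC| ∈ {20}
|AC| ∈ {√(1361)}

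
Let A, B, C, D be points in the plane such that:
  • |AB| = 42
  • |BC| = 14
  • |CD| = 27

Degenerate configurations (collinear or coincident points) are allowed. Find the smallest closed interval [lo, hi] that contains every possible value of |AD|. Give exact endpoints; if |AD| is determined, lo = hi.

|AB| ∈ {42}
|BC| ∈ {14}
|CD| ∈ {27}
|AC| ∈ [28, 56]
|BD| ∈ [13, 41]
|AD| ∈ [1, 83]

|AD| ∈ [1, 83]  (≈ [1.0000, 83.0000])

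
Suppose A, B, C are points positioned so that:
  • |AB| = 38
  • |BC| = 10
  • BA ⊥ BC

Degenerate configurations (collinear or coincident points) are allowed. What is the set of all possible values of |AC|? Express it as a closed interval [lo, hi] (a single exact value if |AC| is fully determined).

|AC| = 2·√(386)  (≈ 39.2938)

|AB| ∈ {38}
|BC| ∈ {10}
|AC| ∈ {2·√(386)}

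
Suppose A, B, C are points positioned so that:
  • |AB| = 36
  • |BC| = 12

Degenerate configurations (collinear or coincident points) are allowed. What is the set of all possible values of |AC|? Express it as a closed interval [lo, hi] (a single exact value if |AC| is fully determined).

|AB| ∈ {36}
|BC| ∈ {12}
|AC| ∈ [24, 48]

|AC| ∈ [24, 48]  (≈ [24.0000, 48.0000])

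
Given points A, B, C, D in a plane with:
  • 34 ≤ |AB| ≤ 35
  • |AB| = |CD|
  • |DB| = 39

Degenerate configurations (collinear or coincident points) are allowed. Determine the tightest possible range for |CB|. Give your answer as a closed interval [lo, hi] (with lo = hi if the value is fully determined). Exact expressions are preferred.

|AB| ∈ [34, 35]
|BD| ∈ {39}
|CD| ∈ [34, 35]
|AD| ∈ [4, 74]
|BC| ∈ [4, 74]
|AC| ∈ [0, 109]

|CB| ∈ [4, 74]  (≈ [4.0000, 74.0000])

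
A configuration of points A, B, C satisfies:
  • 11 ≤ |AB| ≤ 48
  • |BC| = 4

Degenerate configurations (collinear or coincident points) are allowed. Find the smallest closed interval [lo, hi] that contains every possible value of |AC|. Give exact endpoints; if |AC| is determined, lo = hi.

|AC| ∈ [7, 52]  (≈ [7.0000, 52.0000])

|AB| ∈ [11, 48]
|BC| ∈ {4}
|AC| ∈ [7, 52]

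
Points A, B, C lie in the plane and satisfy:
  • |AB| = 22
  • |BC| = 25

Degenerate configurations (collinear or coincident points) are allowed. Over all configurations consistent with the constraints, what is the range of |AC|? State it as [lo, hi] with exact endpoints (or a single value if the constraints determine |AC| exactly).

|AC| ∈ [3, 47]  (≈ [3.0000, 47.0000])

|AB| ∈ {22}
|BC| ∈ {25}
|AC| ∈ [3, 47]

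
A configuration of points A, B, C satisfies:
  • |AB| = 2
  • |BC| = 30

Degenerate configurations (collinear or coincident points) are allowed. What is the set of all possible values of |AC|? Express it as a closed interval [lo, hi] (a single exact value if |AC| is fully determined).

|AB| ∈ {2}
|BC| ∈ {30}
|AC| ∈ [28, 32]

|AC| ∈ [28, 32]  (≈ [28.0000, 32.0000])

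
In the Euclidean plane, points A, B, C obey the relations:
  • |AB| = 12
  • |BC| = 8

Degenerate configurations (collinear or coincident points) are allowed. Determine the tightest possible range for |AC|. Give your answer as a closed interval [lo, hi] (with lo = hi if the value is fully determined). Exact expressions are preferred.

|AB| ∈ {12}
|BC| ∈ {8}
|AC| ∈ [4, 20]

|AC| ∈ [4, 20]  (≈ [4.0000, 20.0000])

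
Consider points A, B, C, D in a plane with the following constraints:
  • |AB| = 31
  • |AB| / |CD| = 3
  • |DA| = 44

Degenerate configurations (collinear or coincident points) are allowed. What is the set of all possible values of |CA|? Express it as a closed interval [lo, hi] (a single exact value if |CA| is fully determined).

|CA| ∈ [101/3, 163/3]  (≈ [33.6667, 54.3333])

|AB| ∈ {31}
|AD| ∈ {44}
|CD| ∈ {31/3}
|BD| ∈ [13, 75]
|AC| ∈ [101/3, 163/3]
|BC| ∈ [8/3, 256/3]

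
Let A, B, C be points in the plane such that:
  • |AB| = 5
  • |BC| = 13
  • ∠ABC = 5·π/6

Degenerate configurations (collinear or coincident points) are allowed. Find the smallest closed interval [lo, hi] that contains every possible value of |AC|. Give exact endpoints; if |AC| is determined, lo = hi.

|AB| ∈ {5}
|BC| ∈ {13}
|AC| ∈ {√(65·√(3) + 194)}

|AC| = √(65·√(3) + 194)  (≈ 17.5095)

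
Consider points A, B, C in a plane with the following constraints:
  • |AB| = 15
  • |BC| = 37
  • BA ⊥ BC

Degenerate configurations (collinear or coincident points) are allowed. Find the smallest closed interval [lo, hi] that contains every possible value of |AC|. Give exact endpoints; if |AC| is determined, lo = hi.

|AC| = √(1594)  (≈ 39.9249)

|AB| ∈ {15}
|BC| ∈ {37}
|AC| ∈ {√(1594)}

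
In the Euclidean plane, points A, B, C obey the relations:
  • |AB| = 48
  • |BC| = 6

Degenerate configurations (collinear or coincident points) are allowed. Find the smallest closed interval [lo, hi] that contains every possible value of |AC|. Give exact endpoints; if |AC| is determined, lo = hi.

|AB| ∈ {48}
|BC| ∈ {6}
|AC| ∈ [42, 54]

|AC| ∈ [42, 54]  (≈ [42.0000, 54.0000])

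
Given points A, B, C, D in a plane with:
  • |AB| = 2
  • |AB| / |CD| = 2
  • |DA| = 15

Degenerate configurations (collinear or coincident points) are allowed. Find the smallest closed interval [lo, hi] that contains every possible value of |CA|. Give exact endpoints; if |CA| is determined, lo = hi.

|AB| ∈ {2}
|AD| ∈ {15}
|CD| ∈ {1}
|BD| ∈ [13, 17]
|AC| ∈ [14, 16]
|BC| ∈ [12, 18]

|CA| ∈ [14, 16]  (≈ [14.0000, 16.0000])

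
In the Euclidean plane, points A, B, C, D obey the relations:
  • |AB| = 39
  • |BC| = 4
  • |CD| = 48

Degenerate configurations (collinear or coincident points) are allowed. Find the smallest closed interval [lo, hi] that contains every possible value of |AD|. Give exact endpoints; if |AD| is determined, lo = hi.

|AD| ∈ [5, 91]  (≈ [5.0000, 91.0000])

|AB| ∈ {39}
|BC| ∈ {4}
|CD| ∈ {48}
|AC| ∈ [35, 43]
|BD| ∈ [44, 52]
|AD| ∈ [5, 91]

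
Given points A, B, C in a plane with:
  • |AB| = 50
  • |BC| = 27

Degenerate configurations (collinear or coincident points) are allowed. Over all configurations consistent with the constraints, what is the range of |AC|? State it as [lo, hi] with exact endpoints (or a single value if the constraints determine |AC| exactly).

|AB| ∈ {50}
|BC| ∈ {27}
|AC| ∈ [23, 77]

|AC| ∈ [23, 77]  (≈ [23.0000, 77.0000])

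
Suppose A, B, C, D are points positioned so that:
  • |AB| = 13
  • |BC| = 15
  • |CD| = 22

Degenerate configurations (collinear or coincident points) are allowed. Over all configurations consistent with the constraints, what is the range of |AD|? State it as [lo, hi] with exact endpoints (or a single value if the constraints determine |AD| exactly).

|AB| ∈ {13}
|BC| ∈ {15}
|CD| ∈ {22}
|AC| ∈ [2, 28]
|BD| ∈ [7, 37]
|AD| ∈ [0, 50]

|AD| ∈ [0, 50]  (≈ [0.0000, 50.0000])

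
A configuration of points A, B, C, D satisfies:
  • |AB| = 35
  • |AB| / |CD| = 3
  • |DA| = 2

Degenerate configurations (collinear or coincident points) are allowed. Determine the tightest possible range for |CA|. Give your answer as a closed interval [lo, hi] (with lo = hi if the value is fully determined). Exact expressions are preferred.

|AB| ∈ {35}
|AD| ∈ {2}
|CD| ∈ {35/3}
|BD| ∈ [33, 37]
|AC| ∈ [29/3, 41/3]
|BC| ∈ [64/3, 146/3]

|CA| ∈ [29/3, 41/3]  (≈ [9.6667, 13.6667])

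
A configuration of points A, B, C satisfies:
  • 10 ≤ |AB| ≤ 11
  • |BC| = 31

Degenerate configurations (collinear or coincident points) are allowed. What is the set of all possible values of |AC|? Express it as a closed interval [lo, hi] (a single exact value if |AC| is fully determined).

|AB| ∈ [10, 11]
|BC| ∈ {31}
|AC| ∈ [20, 42]

|AC| ∈ [20, 42]  (≈ [20.0000, 42.0000])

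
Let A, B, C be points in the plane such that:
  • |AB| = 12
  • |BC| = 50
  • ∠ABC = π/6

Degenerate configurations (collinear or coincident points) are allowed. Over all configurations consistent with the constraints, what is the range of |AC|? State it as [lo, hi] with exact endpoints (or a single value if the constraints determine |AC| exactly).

|AC| = 2·√(661 - 150·√(3))  (≈ 40.0596)

|AB| ∈ {12}
|BC| ∈ {50}
|AC| ∈ {2·√(661 - 150·√(3))}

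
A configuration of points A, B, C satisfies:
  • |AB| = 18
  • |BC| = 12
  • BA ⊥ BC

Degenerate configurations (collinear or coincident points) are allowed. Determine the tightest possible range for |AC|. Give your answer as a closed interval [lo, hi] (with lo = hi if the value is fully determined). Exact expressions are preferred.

|AC| = 6·√(13)  (≈ 21.6333)

|AB| ∈ {18}
|BC| ∈ {12}
|AC| ∈ {6·√(13)}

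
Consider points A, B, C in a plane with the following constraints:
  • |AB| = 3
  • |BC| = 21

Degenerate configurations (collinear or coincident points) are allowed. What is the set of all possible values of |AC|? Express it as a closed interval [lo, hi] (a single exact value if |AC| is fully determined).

|AC| ∈ [18, 24]  (≈ [18.0000, 24.0000])

|AB| ∈ {3}
|BC| ∈ {21}
|AC| ∈ [18, 24]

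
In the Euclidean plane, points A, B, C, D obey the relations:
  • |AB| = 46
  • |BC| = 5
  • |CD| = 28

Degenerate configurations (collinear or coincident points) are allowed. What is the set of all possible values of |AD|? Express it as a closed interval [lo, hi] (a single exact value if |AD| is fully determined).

|AD| ∈ [13, 79]  (≈ [13.0000, 79.0000])

|AB| ∈ {46}
|BC| ∈ {5}
|CD| ∈ {28}
|AC| ∈ [41, 51]
|BD| ∈ [23, 33]
|AD| ∈ [13, 79]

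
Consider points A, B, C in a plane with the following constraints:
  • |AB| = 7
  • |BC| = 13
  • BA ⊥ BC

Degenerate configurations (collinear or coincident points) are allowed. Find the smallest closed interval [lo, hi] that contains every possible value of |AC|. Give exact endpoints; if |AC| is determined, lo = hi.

|AB| ∈ {7}
|BC| ∈ {13}
|AC| ∈ {√(218)}

|AC| = √(218)  (≈ 14.7648)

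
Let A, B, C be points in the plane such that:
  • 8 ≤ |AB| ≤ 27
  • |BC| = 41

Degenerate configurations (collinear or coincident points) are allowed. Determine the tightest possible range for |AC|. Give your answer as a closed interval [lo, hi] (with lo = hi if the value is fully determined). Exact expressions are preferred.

|AB| ∈ [8, 27]
|BC| ∈ {41}
|AC| ∈ [14, 68]

|AC| ∈ [14, 68]  (≈ [14.0000, 68.0000])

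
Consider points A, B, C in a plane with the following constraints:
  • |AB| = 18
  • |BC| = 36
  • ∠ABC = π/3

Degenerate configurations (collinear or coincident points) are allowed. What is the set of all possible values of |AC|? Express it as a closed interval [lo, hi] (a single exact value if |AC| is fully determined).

|AB| ∈ {18}
|BC| ∈ {36}
|AC| ∈ {18·√(3)}

|AC| = 18·√(3)  (≈ 31.1769)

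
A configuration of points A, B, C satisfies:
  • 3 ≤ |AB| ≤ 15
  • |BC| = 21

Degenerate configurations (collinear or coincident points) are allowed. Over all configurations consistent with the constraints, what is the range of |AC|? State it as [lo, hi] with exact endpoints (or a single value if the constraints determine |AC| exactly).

|AB| ∈ [3, 15]
|BC| ∈ {21}
|AC| ∈ [6, 36]

|AC| ∈ [6, 36]  (≈ [6.0000, 36.0000])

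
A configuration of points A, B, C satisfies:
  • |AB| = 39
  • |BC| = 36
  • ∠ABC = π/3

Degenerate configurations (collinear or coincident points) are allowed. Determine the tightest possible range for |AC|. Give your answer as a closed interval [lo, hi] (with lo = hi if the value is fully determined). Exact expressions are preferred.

|AC| = 3·√(157)  (≈ 37.5899)

|AB| ∈ {39}
|BC| ∈ {36}
|AC| ∈ {3·√(157)}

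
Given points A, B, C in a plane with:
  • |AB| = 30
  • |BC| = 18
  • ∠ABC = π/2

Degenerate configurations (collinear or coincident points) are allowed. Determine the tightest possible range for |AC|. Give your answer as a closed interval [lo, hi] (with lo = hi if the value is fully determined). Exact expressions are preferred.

|AC| = 6·√(34)  (≈ 34.9857)

|AB| ∈ {30}
|BC| ∈ {18}
|AC| ∈ {6·√(34)}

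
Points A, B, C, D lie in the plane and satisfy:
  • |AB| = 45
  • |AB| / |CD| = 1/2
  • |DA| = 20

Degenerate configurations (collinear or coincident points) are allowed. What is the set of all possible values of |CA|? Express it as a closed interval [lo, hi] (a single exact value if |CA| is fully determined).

|CA| ∈ [70, 110]  (≈ [70.0000, 110.0000])

|AB| ∈ {45}
|AD| ∈ {20}
|CD| ∈ {90}
|BD| ∈ [25, 65]
|AC| ∈ [70, 110]
|BC| ∈ [25, 155]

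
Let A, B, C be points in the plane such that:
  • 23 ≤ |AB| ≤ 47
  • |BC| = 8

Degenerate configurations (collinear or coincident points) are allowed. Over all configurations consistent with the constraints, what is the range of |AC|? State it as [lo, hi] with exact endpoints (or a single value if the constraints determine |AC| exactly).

|AB| ∈ [23, 47]
|BC| ∈ {8}
|AC| ∈ [15, 55]

|AC| ∈ [15, 55]  (≈ [15.0000, 55.0000])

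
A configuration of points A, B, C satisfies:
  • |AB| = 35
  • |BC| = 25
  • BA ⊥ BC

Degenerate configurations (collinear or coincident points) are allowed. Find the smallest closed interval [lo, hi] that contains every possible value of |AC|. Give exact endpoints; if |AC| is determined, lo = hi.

|AC| = 5·√(74)  (≈ 43.0116)

|AB| ∈ {35}
|BC| ∈ {25}
|AC| ∈ {5·√(74)}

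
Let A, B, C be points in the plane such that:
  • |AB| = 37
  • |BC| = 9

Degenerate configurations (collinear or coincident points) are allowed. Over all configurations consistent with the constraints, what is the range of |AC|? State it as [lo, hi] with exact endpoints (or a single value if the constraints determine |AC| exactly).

|AC| ∈ [28, 46]  (≈ [28.0000, 46.0000])

|AB| ∈ {37}
|BC| ∈ {9}
|AC| ∈ [28, 46]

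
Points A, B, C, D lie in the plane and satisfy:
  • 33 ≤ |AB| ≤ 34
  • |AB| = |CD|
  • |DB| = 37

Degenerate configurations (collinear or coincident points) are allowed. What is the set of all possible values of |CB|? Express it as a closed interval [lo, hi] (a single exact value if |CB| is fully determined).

|AB| ∈ [33, 34]
|BD| ∈ {37}
|CD| ∈ [33, 34]
|AD| ∈ [3, 71]
|BC| ∈ [3, 71]
|AC| ∈ [0, 105]

|CB| ∈ [3, 71]  (≈ [3.0000, 71.0000])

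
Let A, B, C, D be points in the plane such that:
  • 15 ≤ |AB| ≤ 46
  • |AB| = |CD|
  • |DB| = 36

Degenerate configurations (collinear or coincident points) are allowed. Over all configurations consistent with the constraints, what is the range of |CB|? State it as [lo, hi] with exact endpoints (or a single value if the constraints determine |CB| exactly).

|AB| ∈ [15, 46]
|BD| ∈ {36}
|CD| ∈ [15, 46]
|AD| ∈ [0, 82]
|BC| ∈ [0, 82]
|AC| ∈ [0, 128]

|CB| ∈ [0, 82]  (≈ [0.0000, 82.0000])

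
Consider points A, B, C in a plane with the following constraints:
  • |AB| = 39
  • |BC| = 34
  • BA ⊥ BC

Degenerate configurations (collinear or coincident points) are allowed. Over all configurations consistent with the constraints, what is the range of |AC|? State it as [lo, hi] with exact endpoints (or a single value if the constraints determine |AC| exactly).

|AB| ∈ {39}
|BC| ∈ {34}
|AC| ∈ {√(2677)}

|AC| = √(2677)  (≈ 51.7397)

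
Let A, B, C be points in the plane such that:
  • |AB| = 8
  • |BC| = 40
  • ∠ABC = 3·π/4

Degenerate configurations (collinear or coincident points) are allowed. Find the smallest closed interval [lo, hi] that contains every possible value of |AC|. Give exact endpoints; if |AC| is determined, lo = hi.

|AB| ∈ {8}
|BC| ∈ {40}
|AC| ∈ {8·√(5·√(2) + 26)}

|AC| = 8·√(5·√(2) + 26)  (≈ 46.0060)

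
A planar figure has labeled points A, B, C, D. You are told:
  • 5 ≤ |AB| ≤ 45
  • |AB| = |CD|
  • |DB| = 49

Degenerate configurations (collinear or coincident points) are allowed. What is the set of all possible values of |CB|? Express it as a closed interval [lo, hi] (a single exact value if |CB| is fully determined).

|AB| ∈ [5, 45]
|BD| ∈ {49}
|CD| ∈ [5, 45]
|AD| ∈ [4, 94]
|BC| ∈ [4, 94]
|AC| ∈ [0, 139]

|CB| ∈ [4, 94]  (≈ [4.0000, 94.0000])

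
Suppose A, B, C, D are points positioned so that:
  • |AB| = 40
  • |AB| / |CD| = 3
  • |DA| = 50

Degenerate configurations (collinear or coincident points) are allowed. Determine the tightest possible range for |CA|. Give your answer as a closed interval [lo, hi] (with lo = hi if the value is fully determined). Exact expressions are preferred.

|AB| ∈ {40}
|AD| ∈ {50}
|CD| ∈ {40/3}
|BD| ∈ [10, 90]
|AC| ∈ [110/3, 190/3]
|BC| ∈ [0, 310/3]

|CA| ∈ [110/3, 190/3]  (≈ [36.6667, 63.3333])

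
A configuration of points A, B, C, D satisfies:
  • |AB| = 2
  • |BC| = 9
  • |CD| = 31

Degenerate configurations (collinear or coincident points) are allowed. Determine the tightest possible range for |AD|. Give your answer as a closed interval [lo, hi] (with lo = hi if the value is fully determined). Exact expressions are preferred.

|AB| ∈ {2}
|BC| ∈ {9}
|CD| ∈ {31}
|AC| ∈ [7, 11]
|BD| ∈ [22, 40]
|AD| ∈ [20, 42]

|AD| ∈ [20, 42]  (≈ [20.0000, 42.0000])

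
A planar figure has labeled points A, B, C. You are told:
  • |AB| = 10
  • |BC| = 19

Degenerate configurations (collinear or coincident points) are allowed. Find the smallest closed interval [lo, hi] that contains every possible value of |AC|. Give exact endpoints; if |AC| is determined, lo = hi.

|AB| ∈ {10}
|BC| ∈ {19}
|AC| ∈ [9, 29]

|AC| ∈ [9, 29]  (≈ [9.0000, 29.0000])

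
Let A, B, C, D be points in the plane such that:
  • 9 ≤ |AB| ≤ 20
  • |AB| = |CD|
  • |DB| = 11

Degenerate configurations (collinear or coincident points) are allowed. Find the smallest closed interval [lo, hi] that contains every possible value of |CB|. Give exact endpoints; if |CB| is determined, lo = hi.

|CB| ∈ [0, 31]  (≈ [0.0000, 31.0000])

|AB| ∈ [9, 20]
|BD| ∈ {11}
|CD| ∈ [9, 20]
|AD| ∈ [0, 31]
|BC| ∈ [0, 31]
|AC| ∈ [0, 51]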